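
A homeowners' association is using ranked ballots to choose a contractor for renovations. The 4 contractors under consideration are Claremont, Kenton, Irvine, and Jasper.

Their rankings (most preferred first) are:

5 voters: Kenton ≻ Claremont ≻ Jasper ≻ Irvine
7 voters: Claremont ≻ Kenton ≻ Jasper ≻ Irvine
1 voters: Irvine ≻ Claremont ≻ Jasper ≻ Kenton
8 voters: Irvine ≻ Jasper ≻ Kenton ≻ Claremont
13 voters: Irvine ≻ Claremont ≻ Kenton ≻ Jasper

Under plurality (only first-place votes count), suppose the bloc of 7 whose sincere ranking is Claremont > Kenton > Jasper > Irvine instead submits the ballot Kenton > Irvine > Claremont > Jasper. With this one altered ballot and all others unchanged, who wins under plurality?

First-place totals with the altered ballot: Claremont 0, Kenton 12, Irvine 22, Jasper 0.
The winner is unchanged: still Irvine.

Irvine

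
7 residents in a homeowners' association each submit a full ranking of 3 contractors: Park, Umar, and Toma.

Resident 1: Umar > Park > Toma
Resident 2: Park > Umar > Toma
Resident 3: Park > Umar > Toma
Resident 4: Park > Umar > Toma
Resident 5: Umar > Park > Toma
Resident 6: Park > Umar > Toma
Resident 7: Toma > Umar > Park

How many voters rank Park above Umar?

Ballots ranking Park above Umar: 4.
Ballots ranking Umar above Park: 3.
So 4 of 7 voters prefer Park to Umar.

4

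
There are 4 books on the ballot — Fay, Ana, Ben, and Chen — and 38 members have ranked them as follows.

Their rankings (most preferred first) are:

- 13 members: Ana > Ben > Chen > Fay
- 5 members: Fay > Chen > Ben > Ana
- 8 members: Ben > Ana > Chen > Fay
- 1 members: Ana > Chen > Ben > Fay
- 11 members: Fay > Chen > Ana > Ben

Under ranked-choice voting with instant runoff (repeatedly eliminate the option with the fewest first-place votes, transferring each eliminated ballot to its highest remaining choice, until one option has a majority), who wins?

Ana

Round 1: Fay 16, Ana 14, Ben 8, Chen 0. Chen has the fewest and is eliminated.
Round 2: Fay 16, Ana 14, Ben 8. Ben has the fewest and is eliminated.
Round 3: Ana 22, Fay 16. Ana has a majority.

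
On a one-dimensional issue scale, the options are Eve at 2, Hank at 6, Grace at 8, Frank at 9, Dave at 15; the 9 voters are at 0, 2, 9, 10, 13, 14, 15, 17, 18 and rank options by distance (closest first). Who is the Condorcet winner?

Dave

With single-peaked preferences on a line, the Condorcet winner is the candidate closest to the median voter.
The median voter (position 13) is closest to Dave at 15.
Check: Dave vs Grace — voters closer to Dave: 5 of 9.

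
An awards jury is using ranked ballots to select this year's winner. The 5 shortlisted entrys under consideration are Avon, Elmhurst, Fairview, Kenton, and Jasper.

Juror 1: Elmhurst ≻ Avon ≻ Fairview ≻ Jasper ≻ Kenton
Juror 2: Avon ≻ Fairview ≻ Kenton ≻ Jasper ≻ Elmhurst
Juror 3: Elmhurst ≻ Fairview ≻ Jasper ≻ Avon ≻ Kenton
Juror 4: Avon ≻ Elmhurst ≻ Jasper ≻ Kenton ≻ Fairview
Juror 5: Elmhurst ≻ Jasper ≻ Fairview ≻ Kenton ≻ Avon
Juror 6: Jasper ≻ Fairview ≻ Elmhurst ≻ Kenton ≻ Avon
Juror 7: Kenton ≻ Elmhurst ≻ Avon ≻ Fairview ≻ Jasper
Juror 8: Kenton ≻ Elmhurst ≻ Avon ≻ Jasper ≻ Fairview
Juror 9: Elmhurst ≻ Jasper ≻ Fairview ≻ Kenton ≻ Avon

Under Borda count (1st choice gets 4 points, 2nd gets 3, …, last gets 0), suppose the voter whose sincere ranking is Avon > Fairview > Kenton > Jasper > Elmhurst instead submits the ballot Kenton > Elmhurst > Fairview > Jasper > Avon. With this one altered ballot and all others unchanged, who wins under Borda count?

Borda totals with the altered ballot: Avon 12, Elmhurst 30, Fairview 15, Kenton 16, Jasper 17.
The winner is unchanged: still Elmhurst.

Elmhurst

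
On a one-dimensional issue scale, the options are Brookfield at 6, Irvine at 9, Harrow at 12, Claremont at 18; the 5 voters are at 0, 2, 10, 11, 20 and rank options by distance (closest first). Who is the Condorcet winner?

Irvine

With single-peaked preferences on a line, the Condorcet winner is the candidate closest to the median voter.
The median voter (position 10) is closest to Irvine at 9.
Check: Irvine vs Harrow — voters closer to Irvine: 3 of 5.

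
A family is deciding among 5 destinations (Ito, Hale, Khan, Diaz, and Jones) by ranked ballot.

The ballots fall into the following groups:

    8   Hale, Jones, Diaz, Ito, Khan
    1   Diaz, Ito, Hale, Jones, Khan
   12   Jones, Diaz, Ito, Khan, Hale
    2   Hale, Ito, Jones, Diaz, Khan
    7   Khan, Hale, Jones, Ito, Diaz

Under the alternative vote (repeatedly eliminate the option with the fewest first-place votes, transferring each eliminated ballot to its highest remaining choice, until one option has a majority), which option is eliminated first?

Ito

Round 1: Jones 12, Hale 10, Khan 7, Diaz 1, Ito 0. Ito has the fewest and is eliminated.
Round 2: Jones 12, Hale 10, Khan 7, Diaz 1. Diaz has the fewest and is eliminated.
Round 3: Jones 12, Hale 11, Khan 7. Khan has the fewest and is eliminated.
Round 4: Hale 18, Jones 12. Hale has a majority.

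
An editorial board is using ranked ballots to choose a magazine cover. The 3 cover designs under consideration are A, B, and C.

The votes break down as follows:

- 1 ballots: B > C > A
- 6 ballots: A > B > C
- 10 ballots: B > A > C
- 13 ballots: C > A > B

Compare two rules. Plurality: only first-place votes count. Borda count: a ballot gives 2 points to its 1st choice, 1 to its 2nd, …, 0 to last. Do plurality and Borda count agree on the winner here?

Plurality first-place counts: A 6, B 11, C 13 → C.
Borda totals: A 35, B 28, C 27 → A.
The two rules disagree: plurality picks C, Borda picks A.

No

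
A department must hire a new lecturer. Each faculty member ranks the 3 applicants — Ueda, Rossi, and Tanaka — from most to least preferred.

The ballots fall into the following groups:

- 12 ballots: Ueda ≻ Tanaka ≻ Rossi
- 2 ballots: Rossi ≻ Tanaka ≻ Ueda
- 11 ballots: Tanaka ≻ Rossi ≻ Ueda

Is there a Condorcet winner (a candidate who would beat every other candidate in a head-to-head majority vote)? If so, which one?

Tanaka

Head-to-head results (25 voters total):
Ueda vs Rossi: Rossi wins 13–12.
Ueda vs Tanaka: Tanaka wins 13–12.
Rossi vs Tanaka: Tanaka wins 23–2.
Tanaka beats each rival — Ueda (13–12), Rossi (23–2) — so Tanaka is the Condorcet winner.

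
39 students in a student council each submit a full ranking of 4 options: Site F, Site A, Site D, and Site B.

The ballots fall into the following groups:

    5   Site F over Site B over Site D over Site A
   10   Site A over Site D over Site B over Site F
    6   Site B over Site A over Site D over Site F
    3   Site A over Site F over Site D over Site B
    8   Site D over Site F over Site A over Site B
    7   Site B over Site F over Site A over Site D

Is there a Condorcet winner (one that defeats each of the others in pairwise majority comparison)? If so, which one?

Head-to-head results (39 voters total):
Site F vs Site A: Site F wins 20–19.
Site F vs Site D: Site D wins 24–15.
Site F vs Site B: Site B wins 23–16.
Site A vs Site D: Site A wins 26–13.
Site A vs Site B: Site A wins 21–18.
Site D vs Site B: Site D wins 21–18.
No candidate beats all others: Site F beats Site A beats Site D beats Site F, a majority cycle.

None — there is no Condorcet winner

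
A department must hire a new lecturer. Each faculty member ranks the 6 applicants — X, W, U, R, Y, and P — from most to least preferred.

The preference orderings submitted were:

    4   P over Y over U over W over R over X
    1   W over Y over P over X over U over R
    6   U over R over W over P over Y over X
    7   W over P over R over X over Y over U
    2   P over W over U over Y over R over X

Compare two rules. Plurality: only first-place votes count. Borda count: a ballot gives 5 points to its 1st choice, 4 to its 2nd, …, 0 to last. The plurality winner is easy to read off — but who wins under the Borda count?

Plurality first-place counts: X 0, W 8, U 6, R 0, Y 0, P 6 → W.
Borda totals: X 16, W 74, U 49, R 51, Y 37, P 73 → W.

W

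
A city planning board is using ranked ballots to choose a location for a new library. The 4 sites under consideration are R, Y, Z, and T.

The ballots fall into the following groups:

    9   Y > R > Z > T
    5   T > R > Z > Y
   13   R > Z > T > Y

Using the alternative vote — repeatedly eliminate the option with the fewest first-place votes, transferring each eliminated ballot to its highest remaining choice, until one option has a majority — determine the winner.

Round 1: R 13, Y 9, T 5, Z 0. Z has the fewest and is eliminated.
Round 2: R 13, Y 9, T 5. T has the fewest and is eliminated.
Round 3: R 18, Y 9. R has a majority.

R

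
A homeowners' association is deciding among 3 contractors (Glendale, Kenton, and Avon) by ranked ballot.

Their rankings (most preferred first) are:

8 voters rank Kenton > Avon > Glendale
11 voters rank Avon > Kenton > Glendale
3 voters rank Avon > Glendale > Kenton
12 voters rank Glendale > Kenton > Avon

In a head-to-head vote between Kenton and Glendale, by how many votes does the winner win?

4

Ballots ranking Kenton above Glendale: 8+11 = 19.
Ballots ranking Glendale above Kenton: 3+12 = 15.
Kenton wins 19–15, a margin of 4.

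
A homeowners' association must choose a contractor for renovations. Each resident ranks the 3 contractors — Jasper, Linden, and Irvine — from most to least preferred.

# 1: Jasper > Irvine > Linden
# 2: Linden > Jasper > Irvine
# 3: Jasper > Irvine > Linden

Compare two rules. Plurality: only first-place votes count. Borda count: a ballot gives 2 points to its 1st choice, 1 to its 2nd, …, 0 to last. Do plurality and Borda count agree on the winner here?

Plurality first-place counts: Jasper 2, Linden 1, Irvine 0 → Jasper.
Borda totals: Jasper 5, Linden 2, Irvine 2 → Jasper.
The two rules agree on Jasper.

Yes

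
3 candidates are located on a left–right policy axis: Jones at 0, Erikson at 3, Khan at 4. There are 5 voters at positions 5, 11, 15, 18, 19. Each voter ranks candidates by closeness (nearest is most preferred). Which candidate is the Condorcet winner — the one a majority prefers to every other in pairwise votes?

With single-peaked preferences on a line, the Condorcet winner is the candidate closest to the median voter.
The median voter (position 15) is closest to Khan at 4.
Check: Khan vs Erikson — voters closer to Khan: 5 of 5.

Khan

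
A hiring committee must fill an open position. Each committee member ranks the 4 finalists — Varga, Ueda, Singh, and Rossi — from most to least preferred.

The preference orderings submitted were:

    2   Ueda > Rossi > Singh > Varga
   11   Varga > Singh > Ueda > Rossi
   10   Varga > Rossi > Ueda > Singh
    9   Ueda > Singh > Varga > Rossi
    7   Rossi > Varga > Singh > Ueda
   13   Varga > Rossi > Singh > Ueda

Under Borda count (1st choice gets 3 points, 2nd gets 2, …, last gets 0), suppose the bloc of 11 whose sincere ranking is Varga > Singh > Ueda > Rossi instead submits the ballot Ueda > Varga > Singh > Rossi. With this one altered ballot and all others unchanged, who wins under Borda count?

Borda totals with the altered ballot: Varga 114, Ueda 76, Singh 51, Rossi 71.
The winner is unchanged: still Varga.

Varga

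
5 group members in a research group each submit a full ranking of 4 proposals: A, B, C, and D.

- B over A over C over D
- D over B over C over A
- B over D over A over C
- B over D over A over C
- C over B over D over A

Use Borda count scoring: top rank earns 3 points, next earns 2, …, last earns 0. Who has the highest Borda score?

Borda scores:
  A: 2 + 0 + 1 + 1 + 0 = 4
  B: 3 + 2 + 3 + 3 + 2 = 13
  C: 1 + 1 + 0 + 0 + 3 = 5
  D: 0 + 3 + 2 + 2 + 1 = 8
B has the highest total.

B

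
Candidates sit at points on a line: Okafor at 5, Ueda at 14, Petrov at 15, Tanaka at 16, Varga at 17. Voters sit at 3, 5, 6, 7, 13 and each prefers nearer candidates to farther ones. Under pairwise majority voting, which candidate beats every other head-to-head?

Okafor

With single-peaked preferences on a line, the Condorcet winner is the candidate closest to the median voter.
The median voter (position 6) is closest to Okafor at 5.
Check: Okafor vs Petrov — voters closer to Okafor: 4 of 5.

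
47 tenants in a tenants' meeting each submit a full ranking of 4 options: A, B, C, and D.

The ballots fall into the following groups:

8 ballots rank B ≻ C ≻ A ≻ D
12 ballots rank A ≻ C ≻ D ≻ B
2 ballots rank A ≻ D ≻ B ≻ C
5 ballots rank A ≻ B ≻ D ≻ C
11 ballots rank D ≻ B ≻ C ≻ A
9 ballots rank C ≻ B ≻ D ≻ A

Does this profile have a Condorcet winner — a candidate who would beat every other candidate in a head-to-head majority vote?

Head-to-head results (47 voters total):
A vs B: B wins 28–19.
A vs C: C wins 28–19.
A vs D: A wins 27–20.
B vs C: B wins 26–21.
B vs D: D wins 25–22.
C vs D: C wins 29–18.
No candidate beats all others: A beats D beats B beats A, a majority cycle.

No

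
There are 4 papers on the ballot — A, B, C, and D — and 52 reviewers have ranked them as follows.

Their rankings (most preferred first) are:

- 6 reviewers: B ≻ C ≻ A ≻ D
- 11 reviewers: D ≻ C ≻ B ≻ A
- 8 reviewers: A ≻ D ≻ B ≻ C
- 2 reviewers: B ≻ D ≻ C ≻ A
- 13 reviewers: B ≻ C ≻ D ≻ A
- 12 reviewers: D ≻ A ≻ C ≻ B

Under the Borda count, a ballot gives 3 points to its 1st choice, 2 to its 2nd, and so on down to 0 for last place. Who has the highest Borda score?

Borda scores:
  A: 6·1 + 11·0 + 8·3 + 2·0 + 13·0 + 12·2 = 54
  B: 6·3 + 11·1 + 8·1 + 2·3 + 13·3 + 12·0 = 82
  C: 6·2 + 11·2 + 8·0 + 2·1 + 13·2 + 12·1 = 74
  D: 6·0 + 11·3 + 8·2 + 2·2 + 13·1 + 12·3 = 102
D has the highest total.

D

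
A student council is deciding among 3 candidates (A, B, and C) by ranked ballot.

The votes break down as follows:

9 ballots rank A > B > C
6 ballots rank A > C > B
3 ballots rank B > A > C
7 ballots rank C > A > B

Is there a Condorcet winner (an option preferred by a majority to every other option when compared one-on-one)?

Head-to-head results (25 voters total):
A vs B: A wins 22–3.
A vs C: A wins 18–7.
B vs C: C wins 13–12.
A beats each rival — B (22–3), C (18–7) — so A is the Condorcet winner.

Yes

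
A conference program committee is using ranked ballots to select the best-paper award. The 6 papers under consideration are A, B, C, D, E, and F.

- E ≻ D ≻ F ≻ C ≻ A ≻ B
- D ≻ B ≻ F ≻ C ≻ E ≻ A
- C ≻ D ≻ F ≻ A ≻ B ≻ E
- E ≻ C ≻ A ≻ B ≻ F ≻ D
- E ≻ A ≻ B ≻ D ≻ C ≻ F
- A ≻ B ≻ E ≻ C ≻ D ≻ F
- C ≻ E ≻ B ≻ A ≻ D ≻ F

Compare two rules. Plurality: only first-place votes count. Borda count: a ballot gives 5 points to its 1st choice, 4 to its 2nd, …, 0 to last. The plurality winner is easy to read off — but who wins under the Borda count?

E

Plurality first-place counts: A 1, B 0, C 2, D 1, E 3, F 0 → E.
Borda totals: A 17, B 17, C 21, D 17, E 23, F 10 → E.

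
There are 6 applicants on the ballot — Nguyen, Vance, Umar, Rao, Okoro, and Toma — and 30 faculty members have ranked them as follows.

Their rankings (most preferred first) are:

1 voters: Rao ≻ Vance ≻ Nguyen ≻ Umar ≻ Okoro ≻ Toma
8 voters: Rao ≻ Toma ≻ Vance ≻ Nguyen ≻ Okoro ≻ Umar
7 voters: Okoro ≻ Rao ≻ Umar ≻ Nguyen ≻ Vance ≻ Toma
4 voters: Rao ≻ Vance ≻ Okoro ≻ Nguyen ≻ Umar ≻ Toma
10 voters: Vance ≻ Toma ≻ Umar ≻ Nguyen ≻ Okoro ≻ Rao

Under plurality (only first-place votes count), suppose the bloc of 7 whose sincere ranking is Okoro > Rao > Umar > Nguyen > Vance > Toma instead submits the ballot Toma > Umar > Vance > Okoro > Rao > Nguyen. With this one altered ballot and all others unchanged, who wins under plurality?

Rao

First-place totals with the altered ballot: Nguyen 0, Vance 10, Umar 0, Rao 13, Okoro 0, Toma 7.
The winner is unchanged: still Rao.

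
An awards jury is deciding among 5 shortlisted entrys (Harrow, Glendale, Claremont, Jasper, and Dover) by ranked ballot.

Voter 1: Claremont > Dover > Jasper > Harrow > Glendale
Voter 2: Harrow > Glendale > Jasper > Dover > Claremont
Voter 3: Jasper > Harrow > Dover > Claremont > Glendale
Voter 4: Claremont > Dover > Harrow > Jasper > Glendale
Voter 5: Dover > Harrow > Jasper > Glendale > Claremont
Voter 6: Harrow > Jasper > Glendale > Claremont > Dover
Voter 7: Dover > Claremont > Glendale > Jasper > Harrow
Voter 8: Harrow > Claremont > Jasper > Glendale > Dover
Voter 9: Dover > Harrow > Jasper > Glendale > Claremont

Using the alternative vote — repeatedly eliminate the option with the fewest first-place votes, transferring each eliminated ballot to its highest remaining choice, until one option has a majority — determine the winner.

Dover

Round 1: Harrow 3, Dover 3, Claremont 2, Jasper 1, Glendale 0. Glendale has the fewest and is eliminated.
Round 2: Harrow 3, Dover 3, Claremont 2, Jasper 1. Jasper has the fewest and is eliminated.
Round 3: Harrow 4, Dover 3, Claremont 2. Claremont has the fewest and is eliminated.
Round 4: Dover 5, Harrow 4. Dover has a majority.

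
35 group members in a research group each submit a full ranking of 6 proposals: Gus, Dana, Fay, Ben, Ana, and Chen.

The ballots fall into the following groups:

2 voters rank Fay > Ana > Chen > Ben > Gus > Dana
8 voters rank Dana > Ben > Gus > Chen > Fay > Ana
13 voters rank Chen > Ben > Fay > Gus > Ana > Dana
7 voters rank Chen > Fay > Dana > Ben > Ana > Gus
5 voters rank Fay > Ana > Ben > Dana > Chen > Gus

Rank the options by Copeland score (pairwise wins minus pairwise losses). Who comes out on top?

Pairwise results:
  Gus vs Dana: Dana wins 20–15.
  Gus vs Fay: Fay wins 27–8.
  Gus vs Ben: Ben wins 35–0.
  Gus vs Ana: Gus wins 21–14.
  Gus vs Chen: Chen wins 27–8.
  Dana vs Fay: Fay wins 27–8.
  Dana vs Ben: Ben wins 20–15.
  Dana vs Ana: Ana wins 20–15.
  Dana vs Chen: Chen wins 22–13.
  Fay vs Ben: Ben wins 21–14.
  Fay vs Ana: Fay wins 35–0.
  Fay vs Chen: Chen wins 28–7.
  Ben vs Ana: Ben wins 28–7.
  Ben vs Chen: Chen wins 22–13.
  Ana vs Chen: Chen wins 28–7.
Copeland scores (wins − losses):
  Gus: 1 − 4 = -3
  Dana: 1 − 4 = -3
  Fay: 3 − 2 = 1
  Ben: 4 − 1 = 3
  Ana: 1 − 4 = -3
  Chen: 5 − 0 = 5
Chen has the best Copeland score.

Chen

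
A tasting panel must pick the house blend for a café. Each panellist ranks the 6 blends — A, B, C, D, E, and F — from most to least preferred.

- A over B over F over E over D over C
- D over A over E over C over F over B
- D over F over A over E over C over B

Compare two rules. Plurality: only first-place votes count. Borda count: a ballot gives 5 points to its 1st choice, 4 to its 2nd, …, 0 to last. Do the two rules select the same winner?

No

Plurality first-place counts: A 1, B 0, C 0, D 2, E 0, F 0 → D.
Borda totals: A 12, B 4, C 3, D 11, E 7, F 8 → A.
The two rules disagree: plurality picks D, Borda picks A.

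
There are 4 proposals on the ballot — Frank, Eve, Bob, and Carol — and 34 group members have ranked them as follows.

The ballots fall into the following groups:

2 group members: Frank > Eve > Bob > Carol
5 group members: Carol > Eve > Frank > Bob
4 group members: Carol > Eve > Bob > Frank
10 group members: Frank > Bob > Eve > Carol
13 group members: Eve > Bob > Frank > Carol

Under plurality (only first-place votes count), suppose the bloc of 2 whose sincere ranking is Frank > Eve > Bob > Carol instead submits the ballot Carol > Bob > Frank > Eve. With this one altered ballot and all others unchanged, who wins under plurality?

Eve

First-place totals with the altered ballot: Frank 10, Eve 13, Bob 0, Carol 11.
The winner is unchanged: still Eve.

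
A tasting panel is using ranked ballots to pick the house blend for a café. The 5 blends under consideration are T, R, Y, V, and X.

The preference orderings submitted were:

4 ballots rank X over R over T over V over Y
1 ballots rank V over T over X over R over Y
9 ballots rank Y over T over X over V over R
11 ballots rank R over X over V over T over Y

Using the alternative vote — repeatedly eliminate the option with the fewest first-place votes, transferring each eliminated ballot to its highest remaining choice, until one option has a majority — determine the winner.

R

Round 1: R 11, Y 9, X 4, V 1, T 0. T has the fewest and is eliminated.
Round 2: R 11, Y 9, X 4, V 1. V has the fewest and is eliminated.
Round 3: R 11, Y 9, X 5. X has the fewest and is eliminated.
Round 4: R 16, Y 9. R has a majority.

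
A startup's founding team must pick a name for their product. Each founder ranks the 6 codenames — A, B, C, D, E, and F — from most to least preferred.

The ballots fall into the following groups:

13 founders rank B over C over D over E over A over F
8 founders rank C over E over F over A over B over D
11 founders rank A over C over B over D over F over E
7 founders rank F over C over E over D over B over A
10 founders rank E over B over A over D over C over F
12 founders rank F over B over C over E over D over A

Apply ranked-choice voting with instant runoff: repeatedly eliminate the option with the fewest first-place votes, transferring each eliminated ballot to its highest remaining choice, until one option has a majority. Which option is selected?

B

Round 1: F 19, B 13, A 11, E 10, C 8, D 0. D has the fewest and is eliminated.
Round 2: F 19, B 13, A 11, E 10, C 8. C has the fewest and is eliminated.
Round 3: F 19, E 18, B 13, A 11. A has the fewest and is eliminated.
Round 4: B 24, F 19, E 18. E has the fewest and is eliminated.
Round 5: B 34, F 27. B has a majority.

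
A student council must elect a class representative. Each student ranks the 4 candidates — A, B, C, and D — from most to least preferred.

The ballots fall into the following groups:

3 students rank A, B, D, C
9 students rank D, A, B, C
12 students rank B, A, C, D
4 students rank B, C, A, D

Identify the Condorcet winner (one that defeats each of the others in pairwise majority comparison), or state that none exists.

B

Head-to-head results (28 voters total):
A vs B: B wins 16–12.
A vs C: A wins 24–4.
A vs D: A wins 19–9.
B vs C: B wins 28–0.
B vs D: B wins 19–9.
C vs D: C wins 16–12.
B beats each rival — A (16–12), C (28–0), D (19–9) — so B is the Condorcet winner.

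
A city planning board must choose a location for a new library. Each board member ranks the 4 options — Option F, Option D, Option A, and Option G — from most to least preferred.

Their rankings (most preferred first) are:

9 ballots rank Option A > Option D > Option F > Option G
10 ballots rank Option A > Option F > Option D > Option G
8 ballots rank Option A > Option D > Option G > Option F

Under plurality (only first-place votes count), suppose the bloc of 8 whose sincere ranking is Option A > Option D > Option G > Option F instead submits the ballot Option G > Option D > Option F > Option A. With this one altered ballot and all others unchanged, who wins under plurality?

Option A

First-place totals with the altered ballot: Option F 0, Option D 0, Option A 19, Option G 8.
The winner is unchanged: still Option A.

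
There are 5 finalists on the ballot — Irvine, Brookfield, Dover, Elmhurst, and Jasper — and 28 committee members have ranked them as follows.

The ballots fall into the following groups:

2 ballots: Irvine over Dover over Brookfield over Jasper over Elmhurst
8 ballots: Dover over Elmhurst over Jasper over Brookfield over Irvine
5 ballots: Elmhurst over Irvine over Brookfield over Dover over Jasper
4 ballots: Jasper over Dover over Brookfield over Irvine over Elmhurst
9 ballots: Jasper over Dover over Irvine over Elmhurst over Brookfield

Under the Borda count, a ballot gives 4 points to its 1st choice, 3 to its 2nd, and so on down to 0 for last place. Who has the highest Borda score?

Dover

Borda scores:
  Irvine: 2·4 + 8·0 + 5·3 + 4·1 + 9·2 = 45
  Brookfield: 2·2 + 8·1 + 5·2 + 4·2 + 9·0 = 30
  Dover: 2·3 + 8·4 + 5·1 + 4·3 + 9·3 = 82
  Elmhurst: 2·0 + 8·3 + 5·4 + 4·0 + 9·1 = 53
  Jasper: 2·1 + 8·2 + 5·0 + 4·4 + 9·4 = 70
Dover has the highest total.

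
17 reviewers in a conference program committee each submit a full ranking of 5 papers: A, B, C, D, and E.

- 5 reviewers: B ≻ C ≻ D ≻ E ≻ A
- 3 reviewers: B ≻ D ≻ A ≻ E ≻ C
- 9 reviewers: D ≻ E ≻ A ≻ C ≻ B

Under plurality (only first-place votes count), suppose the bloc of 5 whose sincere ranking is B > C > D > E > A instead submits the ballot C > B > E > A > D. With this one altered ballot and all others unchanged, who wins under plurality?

First-place totals with the altered ballot: A 0, B 3, C 5, D 9, E 0.
The winner is unchanged: still D.

D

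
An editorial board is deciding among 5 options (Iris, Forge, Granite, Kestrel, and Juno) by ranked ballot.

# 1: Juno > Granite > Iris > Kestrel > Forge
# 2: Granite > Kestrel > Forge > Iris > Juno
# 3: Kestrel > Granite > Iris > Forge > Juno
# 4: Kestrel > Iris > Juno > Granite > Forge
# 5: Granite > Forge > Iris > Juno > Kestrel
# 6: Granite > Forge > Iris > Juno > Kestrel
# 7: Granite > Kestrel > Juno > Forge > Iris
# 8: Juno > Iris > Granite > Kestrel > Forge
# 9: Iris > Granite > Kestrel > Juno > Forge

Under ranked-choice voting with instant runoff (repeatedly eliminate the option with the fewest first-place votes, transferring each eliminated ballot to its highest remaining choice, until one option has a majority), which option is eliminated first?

Forge

Round 1: Granite 4, Kestrel 2, Juno 2, Iris 1, Forge 0. Forge has the fewest and is eliminated.
Round 2: Granite 4, Kestrel 2, Juno 2, Iris 1. Iris has the fewest and is eliminated.
Round 3: Granite 5, Kestrel 2, Juno 2. Granite has a majority.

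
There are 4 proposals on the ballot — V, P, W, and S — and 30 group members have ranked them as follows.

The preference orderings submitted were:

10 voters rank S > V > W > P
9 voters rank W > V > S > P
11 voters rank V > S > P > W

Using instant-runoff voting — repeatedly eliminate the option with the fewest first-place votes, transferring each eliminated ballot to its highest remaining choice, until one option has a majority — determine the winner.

V

Round 1: V 11, S 10, W 9, P 0. P has the fewest and is eliminated.
Round 2: V 11, S 10, W 9. W has the fewest and is eliminated.
Round 3: V 20, S 10. V has a majority.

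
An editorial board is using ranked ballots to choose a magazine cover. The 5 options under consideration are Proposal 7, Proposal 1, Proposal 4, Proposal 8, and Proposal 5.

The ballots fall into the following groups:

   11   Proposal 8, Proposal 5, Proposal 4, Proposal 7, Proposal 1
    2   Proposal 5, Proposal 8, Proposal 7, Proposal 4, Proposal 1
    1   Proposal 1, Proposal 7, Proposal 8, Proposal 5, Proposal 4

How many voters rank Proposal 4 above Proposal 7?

Ballots ranking Proposal 4 above Proposal 7: 11.
Ballots ranking Proposal 7 above Proposal 4: 2+1 = 3.
So 11 of 14 voters prefer Proposal 4 to Proposal 7.

11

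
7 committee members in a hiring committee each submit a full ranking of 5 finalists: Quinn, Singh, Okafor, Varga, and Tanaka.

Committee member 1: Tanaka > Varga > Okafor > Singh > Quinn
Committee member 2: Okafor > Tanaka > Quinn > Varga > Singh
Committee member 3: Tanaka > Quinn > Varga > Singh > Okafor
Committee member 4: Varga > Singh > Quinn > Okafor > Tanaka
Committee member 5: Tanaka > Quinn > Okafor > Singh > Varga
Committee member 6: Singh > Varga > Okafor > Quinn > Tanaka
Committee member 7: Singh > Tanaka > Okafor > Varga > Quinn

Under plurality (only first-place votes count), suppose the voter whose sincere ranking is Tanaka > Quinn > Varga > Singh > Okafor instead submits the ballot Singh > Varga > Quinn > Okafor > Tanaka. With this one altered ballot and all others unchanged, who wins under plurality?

First-place totals with the altered ballot: Quinn 0, Singh 3, Okafor 1, Varga 1, Tanaka 2.
The switch changes the winner from Tanaka to Singh.

Singh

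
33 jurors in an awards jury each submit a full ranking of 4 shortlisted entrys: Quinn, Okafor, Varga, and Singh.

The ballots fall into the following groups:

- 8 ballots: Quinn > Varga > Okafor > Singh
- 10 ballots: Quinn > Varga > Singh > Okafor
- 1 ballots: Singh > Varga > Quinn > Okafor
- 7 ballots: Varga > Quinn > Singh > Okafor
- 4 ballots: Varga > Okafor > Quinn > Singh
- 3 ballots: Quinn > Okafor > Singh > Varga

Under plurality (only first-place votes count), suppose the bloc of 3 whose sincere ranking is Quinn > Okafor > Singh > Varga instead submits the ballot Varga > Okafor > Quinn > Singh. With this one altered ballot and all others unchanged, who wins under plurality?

First-place totals with the altered ballot: Quinn 18, Okafor 0, Varga 14, Singh 1.
The winner is unchanged: still Quinn.

Quinn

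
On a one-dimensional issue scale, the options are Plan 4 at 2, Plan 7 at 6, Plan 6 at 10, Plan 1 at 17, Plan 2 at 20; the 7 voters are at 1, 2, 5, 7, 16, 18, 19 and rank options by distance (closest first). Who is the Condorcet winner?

With single-peaked preferences on a line, the Condorcet winner is the candidate closest to the median voter.
The median voter (position 7) is closest to Plan 7 at 6.
Check: Plan 7 vs Plan 6 — voters closer to Plan 7: 4 of 7.

Plan 7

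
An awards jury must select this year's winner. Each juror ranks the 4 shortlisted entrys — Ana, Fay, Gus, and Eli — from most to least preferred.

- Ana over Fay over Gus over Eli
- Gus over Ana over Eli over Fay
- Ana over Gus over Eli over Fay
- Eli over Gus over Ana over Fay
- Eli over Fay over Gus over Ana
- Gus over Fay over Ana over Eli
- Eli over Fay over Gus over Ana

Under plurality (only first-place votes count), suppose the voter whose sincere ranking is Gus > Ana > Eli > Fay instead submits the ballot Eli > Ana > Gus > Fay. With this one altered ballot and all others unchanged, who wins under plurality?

Eli

First-place totals with the altered ballot: Ana 2, Fay 0, Gus 1, Eli 4.
The winner is unchanged: still Eli.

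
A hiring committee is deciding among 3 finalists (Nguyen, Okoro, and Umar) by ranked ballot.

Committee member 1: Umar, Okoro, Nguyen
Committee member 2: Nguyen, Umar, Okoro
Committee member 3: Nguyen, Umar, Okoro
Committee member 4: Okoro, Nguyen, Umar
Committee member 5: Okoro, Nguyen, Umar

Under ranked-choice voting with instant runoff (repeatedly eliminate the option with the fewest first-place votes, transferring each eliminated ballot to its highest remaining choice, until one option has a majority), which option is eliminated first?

Round 1: Nguyen 2, Okoro 2, Umar 1. Umar has the fewest and is eliminated.
Round 2: Okoro 3, Nguyen 2. Okoro has a majority.

Umar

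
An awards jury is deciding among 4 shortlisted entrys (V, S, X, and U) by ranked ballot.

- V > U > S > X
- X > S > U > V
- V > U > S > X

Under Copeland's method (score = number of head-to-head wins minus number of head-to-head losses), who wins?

Pairwise results:
  V vs S: V wins 2–1.
  V vs X: V wins 2–1.
  V vs U: V wins 2–1.
  S vs X: S wins 2–1.
  S vs U: U wins 2–1.
  X vs U: U wins 2–1.
Copeland scores (wins − losses):
  V: 3 − 0 = 3
  S: 1 − 2 = -1
  X: 0 − 3 = -3
  U: 2 − 1 = 1
V has the best Copeland score.

V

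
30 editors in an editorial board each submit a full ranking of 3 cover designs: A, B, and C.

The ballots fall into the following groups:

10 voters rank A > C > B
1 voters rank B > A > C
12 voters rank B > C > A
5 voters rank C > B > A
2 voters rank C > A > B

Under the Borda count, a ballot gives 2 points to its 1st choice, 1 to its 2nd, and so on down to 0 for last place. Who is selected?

Borda scores:
  A: 10·2 + 1 + 12·0 + 5·0 + 2·1 = 23
  B: 10·0 + 2 + 12·2 + 5·1 + 2·0 = 31
  C: 10·1 + 0 + 12·1 + 5·2 + 2·2 = 36
C has the highest total.

C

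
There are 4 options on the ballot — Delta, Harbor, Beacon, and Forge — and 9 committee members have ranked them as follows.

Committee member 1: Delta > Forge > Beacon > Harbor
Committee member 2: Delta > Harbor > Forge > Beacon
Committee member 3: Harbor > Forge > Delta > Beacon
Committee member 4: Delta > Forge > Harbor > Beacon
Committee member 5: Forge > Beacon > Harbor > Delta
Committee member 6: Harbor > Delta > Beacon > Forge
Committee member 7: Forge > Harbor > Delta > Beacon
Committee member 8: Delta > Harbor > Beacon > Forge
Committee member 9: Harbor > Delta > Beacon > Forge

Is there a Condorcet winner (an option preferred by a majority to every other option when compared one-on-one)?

Yes

Head-to-head results (9 voters total):
Delta vs Harbor: Harbor wins 5–4.
Delta vs Beacon: Delta wins 8–1.
Delta vs Forge: Delta wins 6–3.
Harbor vs Beacon: Harbor wins 7–2.
Harbor vs Forge: Harbor wins 5–4.
Beacon vs Forge: Forge wins 6–3.
Harbor beats each rival — Delta (5–4), Beacon (7–2), Forge (5–4) — so Harbor is the Condorcet winner.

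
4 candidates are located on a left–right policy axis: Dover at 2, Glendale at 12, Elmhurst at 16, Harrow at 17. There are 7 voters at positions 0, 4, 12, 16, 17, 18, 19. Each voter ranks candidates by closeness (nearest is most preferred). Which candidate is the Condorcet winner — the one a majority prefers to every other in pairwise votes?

With single-peaked preferences on a line, the Condorcet winner is the candidate closest to the median voter.
The median voter (position 16) is closest to Elmhurst at 16.
Check: Elmhurst vs Glendale — voters closer to Elmhurst: 4 of 7.

Elmhurst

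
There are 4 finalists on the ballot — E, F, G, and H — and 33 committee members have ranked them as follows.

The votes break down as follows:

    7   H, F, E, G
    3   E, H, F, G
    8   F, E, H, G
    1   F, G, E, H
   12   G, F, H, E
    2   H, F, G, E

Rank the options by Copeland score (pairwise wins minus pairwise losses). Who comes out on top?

F

Pairwise results:
  E vs F: F wins 30–3.
  E vs G: E wins 18–15.
  E vs H: H wins 21–12.
  F vs G: F wins 21–12.
  F vs H: F wins 21–12.
  G vs H: H wins 20–13.
Copeland scores (wins − losses):
  E: 1 − 2 = -1
  F: 3 − 0 = 3
  G: 0 − 3 = -3
  H: 2 − 1 = 1
F has the best Copeland score.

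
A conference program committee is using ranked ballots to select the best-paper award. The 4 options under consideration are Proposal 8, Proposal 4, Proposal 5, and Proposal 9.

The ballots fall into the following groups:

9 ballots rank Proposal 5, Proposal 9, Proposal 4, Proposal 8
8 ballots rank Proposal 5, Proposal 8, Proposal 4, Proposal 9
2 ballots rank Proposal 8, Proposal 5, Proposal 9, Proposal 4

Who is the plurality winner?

First-place vote totals:
  Proposal 8: 2
  Proposal 4: 0
  Proposal 5: 17
  Proposal 9: 0
Proposal 5 has the most first-place votes.

Proposal 5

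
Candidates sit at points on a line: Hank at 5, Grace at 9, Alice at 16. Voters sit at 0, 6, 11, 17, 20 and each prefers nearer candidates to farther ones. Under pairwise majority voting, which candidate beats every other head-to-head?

With single-peaked preferences on a line, the Condorcet winner is the candidate closest to the median voter.
The median voter (position 11) is closest to Grace at 9.
Check: Grace vs Alice — voters closer to Grace: 3 of 5.

Grace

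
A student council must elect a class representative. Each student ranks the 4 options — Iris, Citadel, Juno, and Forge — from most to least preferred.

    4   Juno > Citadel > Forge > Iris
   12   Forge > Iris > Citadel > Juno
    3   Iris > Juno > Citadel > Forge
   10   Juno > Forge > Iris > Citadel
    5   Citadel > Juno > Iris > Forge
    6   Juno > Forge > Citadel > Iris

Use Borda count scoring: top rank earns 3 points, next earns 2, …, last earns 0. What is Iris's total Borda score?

48

Borda scores:
  Iris: 4·0 + 12·2 + 3·3 + 10·1 + 5·1 + 6·0 = 48
  Citadel: 4·2 + 12·1 + 3·1 + 10·0 + 5·3 + 6·1 = 44
  Juno: 4·3 + 12·0 + 3·2 + 10·3 + 5·2 + 6·3 = 76
  Forge: 4·1 + 12·3 + 3·0 + 10·2 + 5·0 + 6·2 = 72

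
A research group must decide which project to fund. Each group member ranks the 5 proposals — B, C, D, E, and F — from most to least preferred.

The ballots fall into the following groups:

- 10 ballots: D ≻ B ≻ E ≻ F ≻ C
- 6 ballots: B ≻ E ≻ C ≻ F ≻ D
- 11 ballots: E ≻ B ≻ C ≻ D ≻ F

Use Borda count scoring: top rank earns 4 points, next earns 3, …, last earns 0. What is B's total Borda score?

Borda scores:
  B: 10·3 + 6·4 + 11·3 = 87
  C: 10·0 + 6·2 + 11·2 = 34
  D: 10·4 + 6·0 + 11·1 = 51
  E: 10·2 + 6·3 + 11·4 = 82
  F: 10·1 + 6·1 + 11·0 = 16

87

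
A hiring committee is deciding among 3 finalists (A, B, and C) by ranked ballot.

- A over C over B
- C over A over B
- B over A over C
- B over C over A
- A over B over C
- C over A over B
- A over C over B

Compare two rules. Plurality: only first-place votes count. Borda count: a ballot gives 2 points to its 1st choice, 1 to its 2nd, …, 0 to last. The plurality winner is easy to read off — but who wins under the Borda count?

A

Plurality first-place counts: A 3, B 2, C 2 → A.
Borda totals: A 9, B 5, C 7 → A.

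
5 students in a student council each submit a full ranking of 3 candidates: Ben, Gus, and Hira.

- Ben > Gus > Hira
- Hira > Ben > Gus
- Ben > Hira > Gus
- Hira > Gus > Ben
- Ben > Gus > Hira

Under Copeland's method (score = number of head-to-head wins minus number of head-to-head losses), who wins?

Ben

Pairwise results:
  Ben vs Gus: Ben wins 4–1.
  Ben vs Hira: Ben wins 3–2.
  Gus vs Hira: Hira wins 3–2.
Copeland scores (wins − losses):
  Ben: 2 − 0 = 2
  Gus: 0 − 2 = -2
  Hira: 1 − 1 = 0
Ben has the best Copeland score.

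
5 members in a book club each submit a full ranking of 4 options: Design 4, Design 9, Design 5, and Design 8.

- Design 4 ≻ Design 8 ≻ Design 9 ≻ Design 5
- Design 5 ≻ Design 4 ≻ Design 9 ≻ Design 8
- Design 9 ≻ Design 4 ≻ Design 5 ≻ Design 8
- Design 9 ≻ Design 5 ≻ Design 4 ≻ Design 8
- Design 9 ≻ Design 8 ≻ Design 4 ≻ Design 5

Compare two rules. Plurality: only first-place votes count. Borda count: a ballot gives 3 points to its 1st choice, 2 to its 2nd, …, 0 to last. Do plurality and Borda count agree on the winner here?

Plurality first-place counts: Design 4 1, Design 9 3, Design 5 1, Design 8 0 → Design 9.
Borda totals: Design 4 9, Design 9 11, Design 5 6, Design 8 4 → Design 9.
The two rules agree on Design 9.

Yes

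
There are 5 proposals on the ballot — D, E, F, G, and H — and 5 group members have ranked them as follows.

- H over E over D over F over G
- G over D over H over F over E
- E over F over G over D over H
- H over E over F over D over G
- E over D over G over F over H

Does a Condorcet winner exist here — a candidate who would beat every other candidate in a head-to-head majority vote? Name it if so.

None — there is no Condorcet winner

Head-to-head results (5 voters total):
D vs E: E wins 4–1.
D vs F: D wins 3–2.
D vs G: D wins 3–2.
D vs H: D wins 3–2.
E vs F: E wins 4–1.
E vs G: E wins 4–1.
E vs H: H wins 3–2.
F vs G: F wins 3–2.
F vs H: H wins 3–2.
G vs H: G wins 3–2.
No candidate beats all others: D beats H beats E beats D, a majority cycle.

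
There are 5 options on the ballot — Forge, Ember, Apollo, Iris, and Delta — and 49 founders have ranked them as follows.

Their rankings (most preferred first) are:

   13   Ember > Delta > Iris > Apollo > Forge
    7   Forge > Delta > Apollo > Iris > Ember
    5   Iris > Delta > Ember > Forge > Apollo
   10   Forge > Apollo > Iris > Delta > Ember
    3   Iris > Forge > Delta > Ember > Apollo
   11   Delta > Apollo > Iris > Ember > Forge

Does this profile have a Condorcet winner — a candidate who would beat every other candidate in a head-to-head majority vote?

Yes

Head-to-head results (49 voters total):
Forge vs Ember: Ember wins 29–20.
Forge vs Apollo: Forge wins 25–24.
Forge vs Iris: Iris wins 32–17.
Forge vs Delta: Delta wins 29–20.
Ember vs Apollo: Apollo wins 28–21.
Ember vs Iris: Iris wins 36–13.
Ember vs Delta: Delta wins 36–13.
Apollo vs Iris: Apollo wins 28–21.
Apollo vs Delta: Delta wins 39–10.
Iris vs Delta: Delta wins 31–18.
Delta beats each rival — Forge (29–20), Ember (36–13), Apollo (39–10), Iris (31–18) — so Delta is the Condorcet winner.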